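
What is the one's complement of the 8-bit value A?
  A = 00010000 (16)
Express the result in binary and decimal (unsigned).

Flip each bit (0->1, 1->0):
  00010000
  11101111

Answer: 11101111 (239)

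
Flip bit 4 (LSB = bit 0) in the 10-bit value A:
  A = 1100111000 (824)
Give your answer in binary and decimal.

Mask = 1 << 4 = 0000010000
Bit 4 of A is 1; XOR with the mask flips it to 0.
  1100111000
^ 0000010000
------------
  1100101000

Answer: 1100101000 (808)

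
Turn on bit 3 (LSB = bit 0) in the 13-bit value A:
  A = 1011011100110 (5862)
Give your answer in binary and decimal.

Mask = 1 << 3 = 0000000001000
Bit 3 of A is 0, so OR-ing with the mask flips it to 1.
  1011011100110
| 0000000001000
---------------
  1011011101110

Answer: 1011011101110 (5870)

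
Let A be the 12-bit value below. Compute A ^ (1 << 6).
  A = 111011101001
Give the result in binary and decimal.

Mask = 1 << 6 = 000001000000
Bit 6 of A is 1; XOR with the mask flips it to 0.
  111011101001
^ 000001000000
--------------
  111010101001

Answer: 111010101001 (3753)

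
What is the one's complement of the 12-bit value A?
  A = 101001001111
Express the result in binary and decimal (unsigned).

Flip each bit (0->1, 1->0):
  101001001111
  010110110000

Answer: 010110110000 (1456)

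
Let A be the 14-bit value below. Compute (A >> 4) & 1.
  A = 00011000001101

Bit 4 is the 5th from the right.
  00011000001101
           ^
That bit is 0.

Answer: 0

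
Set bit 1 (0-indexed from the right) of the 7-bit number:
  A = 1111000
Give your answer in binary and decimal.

Mask = 1 << 1 = 0000010
Bit 1 of A is 0, so OR-ing with the mask flips it to 1.
  1111000
| 0000010
---------
  1111010

Answer: 1111010 (122)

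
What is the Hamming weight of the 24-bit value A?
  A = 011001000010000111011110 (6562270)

011001000010000111011110
1-bits at positions (from bit 0 = LSB): 1, 2, 3, 4, 6, 7, 8, 13, 18, 21, 22
Count = 11

Answer: 11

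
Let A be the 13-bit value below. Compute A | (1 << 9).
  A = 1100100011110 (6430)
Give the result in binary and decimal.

Mask = 1 << 9 = 0001000000000
Bit 9 of A is 0, so OR-ing with the mask flips it to 1.
  1100100011110
| 0001000000000
---------------
  1101100011110

Answer: 1101100011110 (6942)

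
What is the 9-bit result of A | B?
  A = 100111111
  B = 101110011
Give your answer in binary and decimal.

Apply | to each column (1 where either bit is 1):
  100111111
| 101110011
-----------
  101111111

Answer: 101111111 (383)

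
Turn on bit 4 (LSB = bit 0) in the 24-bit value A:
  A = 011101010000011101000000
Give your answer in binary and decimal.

Mask = 1 << 4 = 000000000000000000010000
Bit 4 of A is 0, so OR-ing with the mask flips it to 1.
  011101010000011101000000
| 000000000000000000010000
--------------------------
  011101010000011101010000

Answer: 011101010000011101010000 (7669584)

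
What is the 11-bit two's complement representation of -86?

1. Binary of +86:  00001010110
2. Invert bits:     11110101001
3. Add 1:           11110101010

Answer: 11110101010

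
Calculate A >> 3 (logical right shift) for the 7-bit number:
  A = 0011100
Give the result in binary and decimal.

Logical shift right by 3: drop the bottom 3 bit(s), prepend 3 zero(s) on the left.
  0011100  ->  keep [0011], discard [100], prepend 000
= 0000011

Answer: 0000011 (3)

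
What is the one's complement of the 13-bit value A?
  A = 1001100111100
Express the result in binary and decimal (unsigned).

Flip each bit (0->1, 1->0):
  1001100111100
  0110011000011

Answer: 0110011000011 (3267)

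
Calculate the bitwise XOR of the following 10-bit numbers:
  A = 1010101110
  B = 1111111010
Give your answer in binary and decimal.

Apply ^ to each column (1 where bits differ):
  1010101110
^ 1111111010
------------
  0101010100

Answer: 0101010100 (340)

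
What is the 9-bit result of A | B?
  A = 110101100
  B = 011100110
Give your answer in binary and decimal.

Apply | to each column (1 where either bit is 1):
  110101100
| 011100110
-----------
  111101110

Answer: 111101110 (494)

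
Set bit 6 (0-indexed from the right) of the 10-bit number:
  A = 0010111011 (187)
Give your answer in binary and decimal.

Mask = 1 << 6 = 0001000000
Bit 6 of A is 0, so OR-ing with the mask flips it to 1.
  0010111011
| 0001000000
------------
  0011111011

Answer: 0011111011 (251)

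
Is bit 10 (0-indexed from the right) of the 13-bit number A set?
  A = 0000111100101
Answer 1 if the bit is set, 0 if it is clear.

Bit 10 is the 11th from the right.
  0000111100101
    ^
That bit is 0.

Answer: 0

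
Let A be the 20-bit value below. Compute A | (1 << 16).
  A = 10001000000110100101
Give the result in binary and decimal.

Mask = 1 << 16 = 00010000000000000000
Bit 16 of A is 0, so OR-ing with the mask flips it to 1.
  10001000000110100101
| 00010000000000000000
----------------------
  10011000000110100101

Answer: 10011000000110100101 (623013)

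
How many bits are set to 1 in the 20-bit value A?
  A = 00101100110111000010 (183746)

00101100110111000010
1-bits at positions (from bit 0 = LSB): 1, 6, 7, 8, 10, 11, 14, 15, 17
Count = 9

Answer: 9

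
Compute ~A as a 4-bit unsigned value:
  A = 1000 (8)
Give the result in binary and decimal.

Flip each bit (0->1, 1->0):
  1000
  0111

Answer: 0111 (7)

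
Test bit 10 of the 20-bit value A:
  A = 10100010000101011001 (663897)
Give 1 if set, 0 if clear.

Bit 10 is the 11th from the right.
  10100010000101011001
           ^
That bit is 0.

Answer: 0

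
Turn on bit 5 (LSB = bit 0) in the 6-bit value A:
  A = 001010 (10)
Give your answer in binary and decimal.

Mask = 1 << 5 = 100000
Bit 5 of A is 0, so OR-ing with the mask flips it to 1.
  001010
| 100000
--------
  101010

Answer: 101010 (42)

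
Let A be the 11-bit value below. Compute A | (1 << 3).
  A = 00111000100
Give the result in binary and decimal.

Mask = 1 << 3 = 00000001000
Bit 3 of A is 0, so OR-ing with the mask flips it to 1.
  00111000100
| 00000001000
-------------
  00111001100

Answer: 00111001100 (460)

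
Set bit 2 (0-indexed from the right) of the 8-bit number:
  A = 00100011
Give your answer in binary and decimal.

Mask = 1 << 2 = 00000100
Bit 2 of A is 0, so OR-ing with the mask flips it to 1.
  00100011
| 00000100
----------
  00100111

Answer: 00100111 (39)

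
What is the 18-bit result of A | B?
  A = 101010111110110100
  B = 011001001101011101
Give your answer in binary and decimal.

Apply | to each column (1 where either bit is 1):
  101010111110110100
| 011001001101011101
--------------------
  111011111111111101

Answer: 111011111111111101 (245757)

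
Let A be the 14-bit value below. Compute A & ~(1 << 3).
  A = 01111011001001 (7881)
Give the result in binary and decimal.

Mask = ~(1 << 3) = 11111111110111
Bit 3 of A is 1, so AND-ing with the mask clears it to 0.
  01111011001001
& 11111111110111
----------------
  01111011000001

Answer: 01111011000001 (7873)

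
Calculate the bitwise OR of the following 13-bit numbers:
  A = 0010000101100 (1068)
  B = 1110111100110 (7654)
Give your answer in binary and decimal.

Apply | to each column (1 where either bit is 1):
  0010000101100
| 1110111100110
---------------
  1110111101110

Answer: 1110111101110 (7662)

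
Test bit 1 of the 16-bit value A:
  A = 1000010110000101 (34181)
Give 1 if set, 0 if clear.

Bit 1 is the 2nd from the right.
  1000010110000101
                ^
That bit is 0.

Answer: 0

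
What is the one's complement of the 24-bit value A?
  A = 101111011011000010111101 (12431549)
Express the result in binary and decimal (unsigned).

Flip each bit (0->1, 1->0):
  101111011011000010111101
  010000100100111101000010

Answer: 010000100100111101000010 (4345666)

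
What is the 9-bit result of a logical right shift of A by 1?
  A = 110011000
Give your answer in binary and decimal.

Logical shift right by 1: drop the bottom 1 bit(s), prepend 1 zero(s) on the left.
  110011000  ->  keep [11001100], discard [0], prepend 0
= 011001100

Answer: 011001100 (204)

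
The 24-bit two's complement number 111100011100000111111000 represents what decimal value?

MSB is 1, so the value is negative. Find the magnitude:
1. Invert bits:  000011100011111000000111
2. Add 1:        000011100011111000001000  = 933384
3. Apply sign:   -933384

Answer: -933384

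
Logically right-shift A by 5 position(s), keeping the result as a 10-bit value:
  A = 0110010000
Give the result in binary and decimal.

Logical shift right by 5: drop the bottom 5 bit(s), prepend 5 zero(s) on the left.
  0110010000  ->  keep [01100], discard [10000], prepend 00000
= 0000001100

Answer: 0000001100 (12)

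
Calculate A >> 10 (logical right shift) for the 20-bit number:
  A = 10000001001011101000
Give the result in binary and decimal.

Logical shift right by 10: drop the bottom 10 bit(s), prepend 10 zero(s) on the left.
  10000001001011101000  ->  keep [1000000100], discard [1011101000], prepend 0000000000
= 00000000001000000100

Answer: 00000000001000000100 (516)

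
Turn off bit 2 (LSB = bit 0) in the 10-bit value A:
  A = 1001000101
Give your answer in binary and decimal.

Mask = ~(1 << 2) = 1111111011
Bit 2 of A is 1, so AND-ing with the mask clears it to 0.
  1001000101
& 1111111011
------------
  1001000001

Answer: 1001000001 (577)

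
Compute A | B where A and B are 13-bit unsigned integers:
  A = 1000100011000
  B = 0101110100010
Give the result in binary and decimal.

Apply | to each column (1 where either bit is 1):
  1000100011000
| 0101110100010
---------------
  1101110111010

Answer: 1101110111010 (7098)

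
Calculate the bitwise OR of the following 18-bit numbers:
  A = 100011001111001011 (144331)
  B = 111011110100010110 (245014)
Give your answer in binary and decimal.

Apply | to each column (1 where either bit is 1):
  100011001111001011
| 111011110100010110
--------------------
  111011111111011111

Answer: 111011111111011111 (245727)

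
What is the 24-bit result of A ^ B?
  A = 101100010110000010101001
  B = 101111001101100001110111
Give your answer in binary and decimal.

Apply ^ to each column (1 where bits differ):
  101100010110000010101001
^ 101111001101100001110111
--------------------------
  000011011011100011011110

Answer: 000011011011100011011110 (899294)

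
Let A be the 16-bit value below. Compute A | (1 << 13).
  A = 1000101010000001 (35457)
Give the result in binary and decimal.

Mask = 1 << 13 = 0010000000000000
Bit 13 of A is 0, so OR-ing with the mask flips it to 1.
  1000101010000001
| 0010000000000000
------------------
  1010101010000001

Answer: 1010101010000001 (43649)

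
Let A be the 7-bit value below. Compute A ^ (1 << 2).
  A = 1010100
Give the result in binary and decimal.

Mask = 1 << 2 = 0000100
Bit 2 of A is 1; XOR with the mask flips it to 0.
  1010100
^ 0000100
---------
  1010000

Answer: 1010000 (80)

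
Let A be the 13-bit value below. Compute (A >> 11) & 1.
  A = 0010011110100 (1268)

Bit 11 is the 12th from the right.
  0010011110100
   ^
That bit is 0.

Answer: 0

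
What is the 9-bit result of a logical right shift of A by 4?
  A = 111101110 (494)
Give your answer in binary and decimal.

Logical shift right by 4: drop the bottom 4 bit(s), prepend 4 zero(s) on the left.
  111101110  ->  keep [11110], discard [1110], prepend 0000
= 000011110

Answer: 000011110 (30)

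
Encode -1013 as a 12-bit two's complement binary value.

1. Binary of +1013:  001111110101
2. Invert bits:     110000001010
3. Add 1:           110000001011

Answer: 110000001011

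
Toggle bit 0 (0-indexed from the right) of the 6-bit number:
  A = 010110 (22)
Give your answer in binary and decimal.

Mask = 1 << 0 = 000001
Bit 0 of A is 0; XOR with the mask flips it to 1.
  010110
^ 000001
--------
  010111

Answer: 010111 (23)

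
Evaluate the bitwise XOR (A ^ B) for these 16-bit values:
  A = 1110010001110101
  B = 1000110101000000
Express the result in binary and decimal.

Apply ^ to each column (1 where bits differ):
  1110010001110101
^ 1000110101000000
------------------
  0110100100110101

Answer: 0110100100110101 (26933)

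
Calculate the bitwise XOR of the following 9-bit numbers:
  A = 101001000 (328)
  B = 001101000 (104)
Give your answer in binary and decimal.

Apply ^ to each column (1 where bits differ):
  101001000
^ 001101000
-----------
  100100000

Answer: 100100000 (288)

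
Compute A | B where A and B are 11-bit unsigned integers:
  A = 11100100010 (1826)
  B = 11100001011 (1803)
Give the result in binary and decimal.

Apply | to each column (1 where either bit is 1):
  11100100010
| 11100001011
-------------
  11100101011

Answer: 11100101011 (1835)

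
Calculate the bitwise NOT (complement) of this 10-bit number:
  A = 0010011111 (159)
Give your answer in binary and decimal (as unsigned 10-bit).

Flip each bit (0->1, 1->0):
  0010011111
  1101100000

Answer: 1101100000 (864)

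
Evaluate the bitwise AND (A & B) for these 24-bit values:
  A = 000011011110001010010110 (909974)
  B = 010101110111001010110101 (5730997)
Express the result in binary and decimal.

Apply & to each column (1 only where both bits are 1):
  000011011110001010010110
& 010101110111001010110101
--------------------------
  000001010110001010010100

Answer: 000001010110001010010100 (352916)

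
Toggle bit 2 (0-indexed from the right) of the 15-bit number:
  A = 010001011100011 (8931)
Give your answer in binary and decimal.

Mask = 1 << 2 = 000000000000100
Bit 2 of A is 0; XOR with the mask flips it to 1.
  010001011100011
^ 000000000000100
-----------------
  010001011100111

Answer: 010001011100111 (8935)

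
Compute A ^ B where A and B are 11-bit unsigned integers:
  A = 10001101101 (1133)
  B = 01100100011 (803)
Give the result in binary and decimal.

Apply ^ to each column (1 where bits differ):
  10001101101
^ 01100100011
-------------
  11101001110

Answer: 11101001110 (1870)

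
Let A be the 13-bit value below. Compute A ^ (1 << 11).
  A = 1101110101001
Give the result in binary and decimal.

Mask = 1 << 11 = 0100000000000
Bit 11 of A is 1; XOR with the mask flips it to 0.
  1101110101001
^ 0100000000000
---------------
  1001110101001

Answer: 1001110101001 (5033)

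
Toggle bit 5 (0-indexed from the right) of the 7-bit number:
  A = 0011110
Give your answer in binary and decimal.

Mask = 1 << 5 = 0100000
Bit 5 of A is 0; XOR with the mask flips it to 1.
  0011110
^ 0100000
---------
  0111110

Answer: 0111110 (62)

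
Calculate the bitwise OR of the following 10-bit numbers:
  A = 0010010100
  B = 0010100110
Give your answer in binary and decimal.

Apply | to each column (1 where either bit is 1):
  0010010100
| 0010100110
------------
  0010110110

Answer: 0010110110 (182)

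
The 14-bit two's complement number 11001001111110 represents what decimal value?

MSB is 1, so the value is negative. Find the magnitude:
1. Invert bits:  00110110000001
2. Add 1:        00110110000010  = 3458
3. Apply sign:   -3458

Answer: -3458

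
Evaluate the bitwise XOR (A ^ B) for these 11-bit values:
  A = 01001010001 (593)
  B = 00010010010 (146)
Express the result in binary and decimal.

Apply ^ to each column (1 where bits differ):
  01001010001
^ 00010010010
-------------
  01011000011

Answer: 01011000011 (707)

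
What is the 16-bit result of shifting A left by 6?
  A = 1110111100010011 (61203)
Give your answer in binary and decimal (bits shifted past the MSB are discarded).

Shift left by 6: drop the top 6 bit(s), append 6 zero(s) on the right.
  1110111100010011  ->  discard [111011], keep [1100010011], append 000000
= 1100010011000000

Answer: 1100010011000000 (50368)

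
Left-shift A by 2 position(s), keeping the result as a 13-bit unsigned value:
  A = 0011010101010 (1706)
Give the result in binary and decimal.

Shift left by 2: drop the top 2 bit(s), append 2 zero(s) on the right.
  0011010101010  ->  discard [00], keep [11010101010], append 00
= 1101010101000

Answer: 1101010101000 (6824)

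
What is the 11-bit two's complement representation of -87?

1. Binary of +87:  00001010111
2. Invert bits:     11110101000
3. Add 1:           11110101001

Answer: 11110101001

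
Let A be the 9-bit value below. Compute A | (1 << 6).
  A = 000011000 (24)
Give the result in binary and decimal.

Mask = 1 << 6 = 001000000
Bit 6 of A is 0, so OR-ing with the mask flips it to 1.
  000011000
| 001000000
-----------
  001011000

Answer: 001011000 (88)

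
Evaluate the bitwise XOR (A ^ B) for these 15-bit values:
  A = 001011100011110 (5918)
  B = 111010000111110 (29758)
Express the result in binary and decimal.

Apply ^ to each column (1 where bits differ):
  001011100011110
^ 111010000111110
-----------------
  110001100100000

Answer: 110001100100000 (25376)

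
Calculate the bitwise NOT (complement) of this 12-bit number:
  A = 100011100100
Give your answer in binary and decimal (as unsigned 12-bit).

Flip each bit (0->1, 1->0):
  100011100100
  011100011011

Answer: 011100011011 (1819)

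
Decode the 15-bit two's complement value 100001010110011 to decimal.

MSB is 1, so the value is negative. Find the magnitude:
1. Invert bits:  011110101001100
2. Add 1:        011110101001101  = 15693
3. Apply sign:   -15693

Answer: -15693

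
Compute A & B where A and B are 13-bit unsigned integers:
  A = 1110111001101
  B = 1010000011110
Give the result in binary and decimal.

Apply & to each column (1 only where both bits are 1):
  1110111001101
& 1010000011110
---------------
  1010000001100

Answer: 1010000001100 (5132)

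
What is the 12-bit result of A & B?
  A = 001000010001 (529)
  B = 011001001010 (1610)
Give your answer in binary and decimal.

Apply & to each column (1 only where both bits are 1):
  001000010001
& 011001001010
--------------
  001000000000

Answer: 001000000000 (512)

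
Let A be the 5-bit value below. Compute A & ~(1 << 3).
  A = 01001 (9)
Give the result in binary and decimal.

Mask = ~(1 << 3) = 10111
Bit 3 of A is 1, so AND-ing with the mask clears it to 0.
  01001
& 10111
-------
  00001

Answer: 00001 (1)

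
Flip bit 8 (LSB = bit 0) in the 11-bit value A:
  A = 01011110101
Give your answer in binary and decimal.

Mask = 1 << 8 = 00100000000
Bit 8 of A is 0; XOR with the mask flips it to 1.
  01011110101
^ 00100000000
-------------
  01111110101

Answer: 01111110101 (1013)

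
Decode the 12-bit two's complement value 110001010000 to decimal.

MSB is 1, so the value is negative. Find the magnitude:
1. Invert bits:  001110101111
2. Add 1:        001110110000  = 944
3. Apply sign:   -944

Answer: -944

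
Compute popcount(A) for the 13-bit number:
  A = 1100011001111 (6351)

1100011001111
1-bits at positions (from bit 0 = LSB): 0, 1, 2, 3, 6, 7, 11, 12
Count = 8

Answer: 8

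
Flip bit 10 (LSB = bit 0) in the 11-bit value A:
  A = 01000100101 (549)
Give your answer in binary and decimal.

Mask = 1 << 10 = 10000000000
Bit 10 of A is 0; XOR with the mask flips it to 1.
  01000100101
^ 10000000000
-------------
  11000100101

Answer: 11000100101 (1573)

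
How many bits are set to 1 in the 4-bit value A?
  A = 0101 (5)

0101
1-bits at positions (from bit 0 = LSB): 0, 2
Count = 2

Answer: 2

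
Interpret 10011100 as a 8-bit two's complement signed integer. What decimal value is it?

MSB is 1, so the value is negative. Find the magnitude:
1. Invert bits:  01100011
2. Add 1:        01100100  = 100
3. Apply sign:   -100

Answer: -100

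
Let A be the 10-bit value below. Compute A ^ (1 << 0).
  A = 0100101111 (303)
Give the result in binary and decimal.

Mask = 1 << 0 = 0000000001
Bit 0 of A is 1; XOR with the mask flips it to 0.
  0100101111
^ 0000000001
------------
  0100101110

Answer: 0100101110 (302)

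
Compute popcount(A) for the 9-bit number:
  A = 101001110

101001110
1-bits at positions (from bit 0 = LSB): 1, 2, 3, 6, 8
Count = 5

Answer: 5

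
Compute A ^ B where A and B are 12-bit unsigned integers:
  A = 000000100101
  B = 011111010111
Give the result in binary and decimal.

Apply ^ to each column (1 where bits differ):
  000000100101
^ 011111010111
--------------
  011111110010

Answer: 011111110010 (2034)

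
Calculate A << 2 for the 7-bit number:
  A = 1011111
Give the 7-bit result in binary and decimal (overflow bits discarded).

Shift left by 2: drop the top 2 bit(s), append 2 zero(s) on the right.
  1011111  ->  discard [10], keep [11111], append 00
= 1111100

Answer: 1111100 (124)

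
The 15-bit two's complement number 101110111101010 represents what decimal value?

MSB is 1, so the value is negative. Find the magnitude:
1. Invert bits:  010001000010101
2. Add 1:        010001000010110  = 8726
3. Apply sign:   -8726

Answer: -8726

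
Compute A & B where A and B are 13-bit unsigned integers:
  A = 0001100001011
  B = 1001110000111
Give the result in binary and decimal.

Apply & to each column (1 only where both bits are 1):
  0001100001011
& 1001110000111
---------------
  0001100000011

Answer: 0001100000011 (771)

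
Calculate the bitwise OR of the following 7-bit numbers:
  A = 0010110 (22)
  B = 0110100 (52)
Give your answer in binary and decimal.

Apply | to each column (1 where either bit is 1):
  0010110
| 0110100
---------
  0110110

Answer: 0110110 (54)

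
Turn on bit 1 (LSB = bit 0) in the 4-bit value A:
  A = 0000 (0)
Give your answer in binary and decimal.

Mask = 1 << 1 = 0010
Bit 1 of A is 0, so OR-ing with the mask flips it to 1.
  0000
| 0010
------
  0010

Answer: 0010 (2)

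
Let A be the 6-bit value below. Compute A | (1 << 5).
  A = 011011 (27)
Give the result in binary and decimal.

Mask = 1 << 5 = 100000
Bit 5 of A is 0, so OR-ing with the mask flips it to 1.
  011011
| 100000
--------
  111011

Answer: 111011 (59)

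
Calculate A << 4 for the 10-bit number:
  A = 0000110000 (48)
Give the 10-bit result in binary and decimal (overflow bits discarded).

Shift left by 4: drop the top 4 bit(s), append 4 zero(s) on the right.
  0000110000  ->  discard [0000], keep [110000], append 0000
= 1100000000

Answer: 1100000000 (768)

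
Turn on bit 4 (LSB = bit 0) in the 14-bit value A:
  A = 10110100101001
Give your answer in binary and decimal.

Mask = 1 << 4 = 00000000010000
Bit 4 of A is 0, so OR-ing with the mask flips it to 1.
  10110100101001
| 00000000010000
----------------
  10110100111001

Answer: 10110100111001 (11577)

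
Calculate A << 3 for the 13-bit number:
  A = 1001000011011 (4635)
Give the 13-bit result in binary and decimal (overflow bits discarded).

Shift left by 3: drop the top 3 bit(s), append 3 zero(s) on the right.
  1001000011011  ->  discard [100], keep [1000011011], append 000
= 1000011011000

Answer: 1000011011000 (4312)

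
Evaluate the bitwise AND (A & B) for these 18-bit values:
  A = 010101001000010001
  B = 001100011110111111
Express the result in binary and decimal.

Apply & to each column (1 only where both bits are 1):
  010101001000010001
& 001100011110111111
--------------------
  000100001000010001

Answer: 000100001000010001 (16913)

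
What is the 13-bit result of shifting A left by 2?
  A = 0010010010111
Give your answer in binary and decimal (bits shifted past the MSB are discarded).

Shift left by 2: drop the top 2 bit(s), append 2 zero(s) on the right.
  0010010010111  ->  discard [00], keep [10010010111], append 00
= 1001001011100

Answer: 1001001011100 (4700)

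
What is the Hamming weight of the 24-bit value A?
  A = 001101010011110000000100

001101010011110000000100
1-bits at positions (from bit 0 = LSB): 2, 10, 11, 12, 13, 16, 18, 20, 21
Count = 9

Answer: 9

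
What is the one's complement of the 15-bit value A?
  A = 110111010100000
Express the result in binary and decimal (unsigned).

Flip each bit (0->1, 1->0):
  110111010100000
  001000101011111

Answer: 001000101011111 (4447)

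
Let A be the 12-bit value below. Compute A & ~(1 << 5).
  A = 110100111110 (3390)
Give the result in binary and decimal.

Mask = ~(1 << 5) = 111111011111
Bit 5 of A is 1, so AND-ing with the mask clears it to 0.
  110100111110
& 111111011111
--------------
  110100011110

Answer: 110100011110 (3358)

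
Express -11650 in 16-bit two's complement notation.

1. Binary of +11650:  0010110110000010
2. Invert bits:     1101001001111101
3. Add 1:           1101001001111110

Answer: 1101001001111110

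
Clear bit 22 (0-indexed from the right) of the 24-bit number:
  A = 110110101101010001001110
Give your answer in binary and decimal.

Mask = ~(1 << 22) = 101111111111111111111111
Bit 22 of A is 1, so AND-ing with the mask clears it to 0.
  110110101101010001001110
& 101111111111111111111111
--------------------------
  100110101101010001001110

Answer: 100110101101010001001110 (10146894)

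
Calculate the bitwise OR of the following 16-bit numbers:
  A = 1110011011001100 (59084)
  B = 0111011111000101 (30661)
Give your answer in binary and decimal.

Apply | to each column (1 where either bit is 1):
  1110011011001100
| 0111011111000101
------------------
  1111011111001101

Answer: 1111011111001101 (63437)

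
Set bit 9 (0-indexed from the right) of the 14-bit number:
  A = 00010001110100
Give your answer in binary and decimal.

Mask = 1 << 9 = 00001000000000
Bit 9 of A is 0, so OR-ing with the mask flips it to 1.
  00010001110100
| 00001000000000
----------------
  00011001110100

Answer: 00011001110100 (1652)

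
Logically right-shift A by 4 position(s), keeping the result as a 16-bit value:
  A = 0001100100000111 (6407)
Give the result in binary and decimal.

Logical shift right by 4: drop the bottom 4 bit(s), prepend 4 zero(s) on the left.
  0001100100000111  ->  keep [000110010000], discard [0111], prepend 0000
= 0000000110010000

Answer: 0000000110010000 (400)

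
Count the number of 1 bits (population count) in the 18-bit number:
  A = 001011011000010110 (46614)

001011011000010110
1-bits at positions (from bit 0 = LSB): 1, 2, 4, 9, 10, 12, 13, 15
Count = 8

Answer: 8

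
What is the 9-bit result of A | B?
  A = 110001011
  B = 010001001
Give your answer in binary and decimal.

Apply | to each column (1 where either bit is 1):
  110001011
| 010001001
-----------
  110001011

Answer: 110001011 (395)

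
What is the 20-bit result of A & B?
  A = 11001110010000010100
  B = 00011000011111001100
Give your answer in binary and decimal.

Apply & to each column (1 only where both bits are 1):
  11001110010000010100
& 00011000011111001100
----------------------
  00001000010000000100

Answer: 00001000010000000100 (33796)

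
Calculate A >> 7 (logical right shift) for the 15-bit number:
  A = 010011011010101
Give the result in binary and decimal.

Logical shift right by 7: drop the bottom 7 bit(s), prepend 7 zero(s) on the left.
  010011011010101  ->  keep [01001101], discard [1010101], prepend 0000000
= 000000001001101

Answer: 000000001001101 (77)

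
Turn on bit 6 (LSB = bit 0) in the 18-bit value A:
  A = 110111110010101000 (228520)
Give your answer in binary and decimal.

Mask = 1 << 6 = 000000000001000000
Bit 6 of A is 0, so OR-ing with the mask flips it to 1.
  110111110010101000
| 000000000001000000
--------------------
  110111110011101000

Answer: 110111110011101000 (228584)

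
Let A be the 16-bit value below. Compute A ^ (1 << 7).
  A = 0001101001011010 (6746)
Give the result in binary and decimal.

Mask = 1 << 7 = 0000000010000000
Bit 7 of A is 0; XOR with the mask flips it to 1.
  0001101001011010
^ 0000000010000000
------------------
  0001101011011010

Answer: 0001101011011010 (6874)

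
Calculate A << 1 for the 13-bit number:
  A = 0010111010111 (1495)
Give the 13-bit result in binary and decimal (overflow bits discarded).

Shift left by 1: drop the top 1 bit(s), append 1 zero(s) on the right.
  0010111010111  ->  discard [0], keep [010111010111], append 0
= 0101110101110

Answer: 0101110101110 (2990)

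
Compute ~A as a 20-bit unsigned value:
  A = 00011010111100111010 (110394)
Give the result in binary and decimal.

Flip each bit (0->1, 1->0):
  00011010111100111010
  11100101000011000101

Answer: 11100101000011000101 (938181)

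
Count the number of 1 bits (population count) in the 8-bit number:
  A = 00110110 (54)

00110110
1-bits at positions (from bit 0 = LSB): 1, 2, 4, 5
Count = 4

Answer: 4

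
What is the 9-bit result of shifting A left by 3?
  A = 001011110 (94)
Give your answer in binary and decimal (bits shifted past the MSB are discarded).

Shift left by 3: drop the top 3 bit(s), append 3 zero(s) on the right.
  001011110  ->  discard [001], keep [011110], append 000
= 011110000

Answer: 011110000 (240)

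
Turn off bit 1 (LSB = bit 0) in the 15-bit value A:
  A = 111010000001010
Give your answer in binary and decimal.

Mask = ~(1 << 1) = 111111111111101
Bit 1 of A is 1, so AND-ing with the mask clears it to 0.
  111010000001010
& 111111111111101
-----------------
  111010000001000

Answer: 111010000001000 (29704)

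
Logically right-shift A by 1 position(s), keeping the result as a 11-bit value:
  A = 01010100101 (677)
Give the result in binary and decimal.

Logical shift right by 1: drop the bottom 1 bit(s), prepend 1 zero(s) on the left.
  01010100101  ->  keep [0101010010], discard [1], prepend 0
= 00101010010

Answer: 00101010010 (338)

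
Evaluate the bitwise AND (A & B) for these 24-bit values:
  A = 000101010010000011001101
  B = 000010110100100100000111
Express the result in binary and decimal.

Apply & to each column (1 only where both bits are 1):
  000101010010000011001101
& 000010110100100100000111
--------------------------
  000000010000000000000101

Answer: 000000010000000000000101 (65541)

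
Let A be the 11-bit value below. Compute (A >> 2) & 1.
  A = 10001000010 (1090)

Bit 2 is the 3rd from the right.
  10001000010
          ^
That bit is 0.

Answer: 0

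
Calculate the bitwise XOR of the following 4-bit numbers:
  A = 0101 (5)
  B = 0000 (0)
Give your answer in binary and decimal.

Apply ^ to each column (1 where bits differ):
  0101
^ 0000
------
  0101

Answer: 0101 (5)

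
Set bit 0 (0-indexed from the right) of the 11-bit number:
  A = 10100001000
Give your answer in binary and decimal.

Mask = 1 << 0 = 00000000001
Bit 0 of A is 0, so OR-ing with the mask flips it to 1.
  10100001000
| 00000000001
-------------
  10100001001

Answer: 10100001001 (1289)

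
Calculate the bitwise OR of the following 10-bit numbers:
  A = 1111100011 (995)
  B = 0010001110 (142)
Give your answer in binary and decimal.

Apply | to each column (1 where either bit is 1):
  1111100011
| 0010001110
------------
  1111101111

Answer: 1111101111 (1007)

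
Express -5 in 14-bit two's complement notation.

1. Binary of +5:  00000000000101
2. Invert bits:     11111111111010
3. Add 1:           11111111111011

Answer: 11111111111011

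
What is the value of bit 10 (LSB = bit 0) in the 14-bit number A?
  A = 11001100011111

Bit 10 is the 11th from the right.
  11001100011111
     ^
That bit is 0.

Answer: 0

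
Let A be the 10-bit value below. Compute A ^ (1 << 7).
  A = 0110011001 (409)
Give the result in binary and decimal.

Mask = 1 << 7 = 0010000000
Bit 7 of A is 1; XOR with the mask flips it to 0.
  0110011001
^ 0010000000
------------
  0100011001

Answer: 0100011001 (281)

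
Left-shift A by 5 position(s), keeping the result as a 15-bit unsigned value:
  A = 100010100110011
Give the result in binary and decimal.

Shift left by 5: drop the top 5 bit(s), append 5 zero(s) on the right.
  100010100110011  ->  discard [10001], keep [0100110011], append 00000
= 010011001100000

Answer: 010011001100000 (9824)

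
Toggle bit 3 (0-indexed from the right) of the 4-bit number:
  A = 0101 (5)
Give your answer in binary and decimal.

Mask = 1 << 3 = 1000
Bit 3 of A is 0; XOR with the mask flips it to 1.
  0101
^ 1000
------
  1101

Answer: 1101 (13)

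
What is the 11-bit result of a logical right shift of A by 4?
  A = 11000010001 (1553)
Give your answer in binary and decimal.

Logical shift right by 4: drop the bottom 4 bit(s), prepend 4 zero(s) on the left.
  11000010001  ->  keep [1100001], discard [0001], prepend 0000
= 00001100001

Answer: 00001100001 (97)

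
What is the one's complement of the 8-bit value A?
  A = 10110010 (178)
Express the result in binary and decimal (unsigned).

Flip each bit (0->1, 1->0):
  10110010
  01001101

Answer: 01001101 (77)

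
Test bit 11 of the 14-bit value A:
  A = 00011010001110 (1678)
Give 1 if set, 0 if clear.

Bit 11 is the 12th from the right.
  00011010001110
    ^
That bit is 0.

Answer: 0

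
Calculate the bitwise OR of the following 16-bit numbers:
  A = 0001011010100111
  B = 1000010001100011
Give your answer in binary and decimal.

Apply | to each column (1 where either bit is 1):
  0001011010100111
| 1000010001100011
------------------
  1001011011100111

Answer: 1001011011100111 (38631)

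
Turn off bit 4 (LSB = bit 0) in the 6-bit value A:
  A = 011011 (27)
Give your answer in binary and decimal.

Mask = ~(1 << 4) = 101111
Bit 4 of A is 1, so AND-ing with the mask clears it to 0.
  011011
& 101111
--------
  001011

Answer: 001011 (11)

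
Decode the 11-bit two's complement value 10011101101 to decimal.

MSB is 1, so the value is negative. Find the magnitude:
1. Invert bits:  01100010010
2. Add 1:        01100010011  = 787
3. Apply sign:   -787

Answer: -787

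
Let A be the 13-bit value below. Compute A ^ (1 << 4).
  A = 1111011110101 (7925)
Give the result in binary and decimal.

Mask = 1 << 4 = 0000000010000
Bit 4 of A is 1; XOR with the mask flips it to 0.
  1111011110101
^ 0000000010000
---------------
  1111011100101

Answer: 1111011100101 (7909)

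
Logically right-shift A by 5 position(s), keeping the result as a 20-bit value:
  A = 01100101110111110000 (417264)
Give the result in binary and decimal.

Logical shift right by 5: drop the bottom 5 bit(s), prepend 5 zero(s) on the left.
  01100101110111110000  ->  keep [011001011101111], discard [10000], prepend 00000
= 00000011001011101111

Answer: 00000011001011101111 (13039)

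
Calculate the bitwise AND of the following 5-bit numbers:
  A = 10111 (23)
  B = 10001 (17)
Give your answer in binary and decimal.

Apply & to each column (1 only where both bits are 1):
  10111
& 10001
-------
  10001

Answer: 10001 (17)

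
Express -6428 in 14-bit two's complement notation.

1. Binary of +6428:  01100100011100
2. Invert bits:     10011011100011
3. Add 1:           10011011100100

Answer: 10011011100100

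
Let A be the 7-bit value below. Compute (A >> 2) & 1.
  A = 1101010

Bit 2 is the 3rd from the right.
  1101010
      ^
That bit is 0.

Answer: 0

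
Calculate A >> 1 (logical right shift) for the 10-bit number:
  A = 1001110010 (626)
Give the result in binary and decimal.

Logical shift right by 1: drop the bottom 1 bit(s), prepend 1 zero(s) on the left.
  1001110010  ->  keep [100111001], discard [0], prepend 0
= 0100111001

Answer: 0100111001 (313)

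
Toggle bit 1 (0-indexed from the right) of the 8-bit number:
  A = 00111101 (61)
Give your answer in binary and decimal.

Mask = 1 << 1 = 00000010
Bit 1 of A is 0; XOR with the mask flips it to 1.
  00111101
^ 00000010
----------
  00111111

Answer: 00111111 (63)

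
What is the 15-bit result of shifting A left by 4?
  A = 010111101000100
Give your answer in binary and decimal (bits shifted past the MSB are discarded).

Shift left by 4: drop the top 4 bit(s), append 4 zero(s) on the right.
  010111101000100  ->  discard [0101], keep [11101000100], append 0000
= 111010001000000

Answer: 111010001000000 (29760)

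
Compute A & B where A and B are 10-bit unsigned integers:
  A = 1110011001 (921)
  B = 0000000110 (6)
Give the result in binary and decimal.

Apply & to each column (1 only where both bits are 1):
  1110011001
& 0000000110
------------
  0000000000

Answer: 0000000000 (0)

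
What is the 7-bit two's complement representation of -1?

1. Binary of +1:  0000001
2. Invert bits:     1111110
3. Add 1:           1111111

Answer: 1111111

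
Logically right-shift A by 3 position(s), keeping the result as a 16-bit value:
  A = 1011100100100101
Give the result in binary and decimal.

Logical shift right by 3: drop the bottom 3 bit(s), prepend 3 zero(s) on the left.
  1011100100100101  ->  keep [1011100100100], discard [101], prepend 000
= 0001011100100100

Answer: 0001011100100100 (5924)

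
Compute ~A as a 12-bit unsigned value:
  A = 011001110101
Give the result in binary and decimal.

Flip each bit (0->1, 1->0):
  011001110101
  100110001010

Answer: 100110001010 (2442)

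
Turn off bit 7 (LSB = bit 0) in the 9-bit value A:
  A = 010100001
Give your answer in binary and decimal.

Mask = ~(1 << 7) = 101111111
Bit 7 of A is 1, so AND-ing with the mask clears it to 0.
  010100001
& 101111111
-----------
  000100001

Answer: 000100001 (33)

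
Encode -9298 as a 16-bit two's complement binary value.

1. Binary of +9298:  0010010001010010
2. Invert bits:     1101101110101101
3. Add 1:           1101101110101110

Answer: 1101101110101110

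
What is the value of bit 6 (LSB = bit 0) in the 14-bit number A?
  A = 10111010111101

Bit 6 is the 7th from the right.
  10111010111101
         ^
That bit is 0.

Answer: 0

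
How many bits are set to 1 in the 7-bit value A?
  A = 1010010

1010010
1-bits at positions (from bit 0 = LSB): 1, 4, 6
Count = 3

Answer: 3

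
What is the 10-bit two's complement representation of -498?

1. Binary of +498:  0111110010
2. Invert bits:     1000001101
3. Add 1:           1000001110

Answer: 1000001110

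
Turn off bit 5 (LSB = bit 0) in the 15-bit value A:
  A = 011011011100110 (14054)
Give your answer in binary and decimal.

Mask = ~(1 << 5) = 111111111011111
Bit 5 of A is 1, so AND-ing with the mask clears it to 0.
  011011011100110
& 111111111011111
-----------------
  011011011000110

Answer: 011011011000110 (14022)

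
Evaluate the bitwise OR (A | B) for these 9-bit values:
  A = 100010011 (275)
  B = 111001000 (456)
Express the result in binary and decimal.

Apply | to each column (1 where either bit is 1):
  100010011
| 111001000
-----------
  111011011

Answer: 111011011 (475)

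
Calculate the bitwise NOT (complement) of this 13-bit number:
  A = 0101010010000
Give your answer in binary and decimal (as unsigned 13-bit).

Flip each bit (0->1, 1->0):
  0101010010000
  1010101101111

Answer: 1010101101111 (5487)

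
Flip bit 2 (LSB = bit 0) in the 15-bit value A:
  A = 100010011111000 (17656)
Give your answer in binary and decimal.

Mask = 1 << 2 = 000000000000100
Bit 2 of A is 0; XOR with the mask flips it to 1.
  100010011111000
^ 000000000000100
-----------------
  100010011111100

Answer: 100010011111100 (17660)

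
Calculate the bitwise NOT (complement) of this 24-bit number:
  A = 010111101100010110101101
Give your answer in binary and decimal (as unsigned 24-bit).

Flip each bit (0->1, 1->0):
  010111101100010110101101
  101000010011101001010010

Answer: 101000010011101001010010 (10566226)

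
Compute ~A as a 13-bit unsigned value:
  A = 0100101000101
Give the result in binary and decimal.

Flip each bit (0->1, 1->0):
  0100101000101
  1011010111010

Answer: 1011010111010 (5818)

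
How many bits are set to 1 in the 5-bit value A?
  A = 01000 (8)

01000
1-bits at positions (from bit 0 = LSB): 3
Count = 1

Answer: 1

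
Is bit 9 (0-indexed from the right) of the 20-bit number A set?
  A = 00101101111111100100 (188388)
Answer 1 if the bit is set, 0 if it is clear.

Bit 9 is the 10th from the right.
  00101101111111100100
            ^
That bit is 1.

Answer: 1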